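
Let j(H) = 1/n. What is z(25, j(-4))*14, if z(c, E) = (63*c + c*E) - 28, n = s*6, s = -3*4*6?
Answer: 4677953/216 ≈ 21657.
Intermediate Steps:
s = -72 (s = -12*6 = -72)
n = -432 (n = -72*6 = -432)
j(H) = -1/432 (j(H) = 1/(-432) = -1/432)
z(c, E) = -28 + 63*c + E*c (z(c, E) = (63*c + E*c) - 28 = -28 + 63*c + E*c)
z(25, j(-4))*14 = (-28 + 63*25 - 1/432*25)*14 = (-28 + 1575 - 25/432)*14 = (668279/432)*14 = 4677953/216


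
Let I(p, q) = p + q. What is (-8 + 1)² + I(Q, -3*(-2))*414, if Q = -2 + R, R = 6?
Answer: 4189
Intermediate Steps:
Q = 4 (Q = -2 + 6 = 4)
(-8 + 1)² + I(Q, -3*(-2))*414 = (-8 + 1)² + (4 - 3*(-2))*414 = (-7)² + (4 + 6)*414 = 49 + 10*414 = 49 + 4140 = 4189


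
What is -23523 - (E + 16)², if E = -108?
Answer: -31987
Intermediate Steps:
-23523 - (E + 16)² = -23523 - (-108 + 16)² = -23523 - 1*(-92)² = -23523 - 1*8464 = -23523 - 8464 = -31987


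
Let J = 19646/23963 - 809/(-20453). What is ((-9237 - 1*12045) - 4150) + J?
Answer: -12464189552543/490115239 ≈ -25431.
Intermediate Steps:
J = 421205705/490115239 (J = 19646*(1/23963) - 809*(-1/20453) = 19646/23963 + 809/20453 = 421205705/490115239 ≈ 0.85940)
((-9237 - 1*12045) - 4150) + J = ((-9237 - 1*12045) - 4150) + 421205705/490115239 = ((-9237 - 12045) - 4150) + 421205705/490115239 = (-21282 - 4150) + 421205705/490115239 = -25432 + 421205705/490115239 = -12464189552543/490115239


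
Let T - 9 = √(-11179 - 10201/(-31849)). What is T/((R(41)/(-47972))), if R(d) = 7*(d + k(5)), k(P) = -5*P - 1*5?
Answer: -431748/77 - 47972*I*√11339192144730/2452373 ≈ -5607.1 - 65871.0*I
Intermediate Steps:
k(P) = -5 - 5*P (k(P) = -5*P - 5 = -5 - 5*P)
R(d) = -210 + 7*d (R(d) = 7*(d + (-5 - 5*5)) = 7*(d + (-5 - 25)) = 7*(d - 30) = 7*(-30 + d) = -210 + 7*d)
T = 9 + I*√11339192144730/31849 (T = 9 + √(-11179 - 10201/(-31849)) = 9 + √(-11179 - 10201*(-1/31849)) = 9 + √(-11179 + 10201/31849) = 9 + √(-356029770/31849) = 9 + I*√11339192144730/31849 ≈ 9.0 + 105.73*I)
T/((R(41)/(-47972))) = (9 + I*√11339192144730/31849)/(((-210 + 7*41)/(-47972))) = (9 + I*√11339192144730/31849)/(((-210 + 287)*(-1/47972))) = (9 + I*√11339192144730/31849)/((77*(-1/47972))) = (9 + I*√11339192144730/31849)/(-77/47972) = (9 + I*√11339192144730/31849)*(-47972/77) = -431748/77 - 47972*I*√11339192144730/2452373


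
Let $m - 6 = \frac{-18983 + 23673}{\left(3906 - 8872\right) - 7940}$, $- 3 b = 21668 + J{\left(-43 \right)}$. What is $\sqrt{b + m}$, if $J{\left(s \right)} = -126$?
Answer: $\frac{i \sqrt{33197436273}}{2151} \approx 84.706 i$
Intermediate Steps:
$b = - \frac{21542}{3}$ ($b = - \frac{21668 - 126}{3} = \left(- \frac{1}{3}\right) 21542 = - \frac{21542}{3} \approx -7180.7$)
$m = \frac{36373}{6453}$ ($m = 6 + \frac{-18983 + 23673}{\left(3906 - 8872\right) - 7940} = 6 + \frac{4690}{-4966 - 7940} = 6 + \frac{4690}{-12906} = 6 + 4690 \left(- \frac{1}{12906}\right) = 6 - \frac{2345}{6453} = \frac{36373}{6453} \approx 5.6366$)
$\sqrt{b + m} = \sqrt{- \frac{21542}{3} + \frac{36373}{6453}} = \sqrt{- \frac{46300469}{6453}} = \frac{i \sqrt{33197436273}}{2151}$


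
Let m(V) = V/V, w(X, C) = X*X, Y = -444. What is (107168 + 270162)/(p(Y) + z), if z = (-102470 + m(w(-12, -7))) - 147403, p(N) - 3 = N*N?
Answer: -377330/52733 ≈ -7.1555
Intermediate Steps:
w(X, C) = X²
m(V) = 1
p(N) = 3 + N² (p(N) = 3 + N*N = 3 + N²)
z = -249872 (z = (-102470 + 1) - 147403 = -102469 - 147403 = -249872)
(107168 + 270162)/(p(Y) + z) = (107168 + 270162)/((3 + (-444)²) - 249872) = 377330/((3 + 197136) - 249872) = 377330/(197139 - 249872) = 377330/(-52733) = 377330*(-1/52733) = -377330/52733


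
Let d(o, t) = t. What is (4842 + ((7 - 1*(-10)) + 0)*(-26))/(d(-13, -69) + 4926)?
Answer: 4400/4857 ≈ 0.90591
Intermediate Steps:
(4842 + ((7 - 1*(-10)) + 0)*(-26))/(d(-13, -69) + 4926) = (4842 + ((7 - 1*(-10)) + 0)*(-26))/(-69 + 4926) = (4842 + ((7 + 10) + 0)*(-26))/4857 = (4842 + (17 + 0)*(-26))*(1/4857) = (4842 + 17*(-26))*(1/4857) = (4842 - 442)*(1/4857) = 4400*(1/4857) = 4400/4857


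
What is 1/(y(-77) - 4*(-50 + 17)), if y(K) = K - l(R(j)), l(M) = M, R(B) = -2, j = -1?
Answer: 1/57 ≈ 0.017544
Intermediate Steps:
y(K) = 2 + K (y(K) = K - 1*(-2) = K + 2 = 2 + K)
1/(y(-77) - 4*(-50 + 17)) = 1/((2 - 77) - 4*(-50 + 17)) = 1/(-75 - 4*(-33)) = 1/(-75 + 132) = 1/57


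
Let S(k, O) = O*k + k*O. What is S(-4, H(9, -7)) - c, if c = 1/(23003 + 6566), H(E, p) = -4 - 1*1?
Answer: 1182759/29569 ≈ 40.000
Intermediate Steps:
H(E, p) = -5 (H(E, p) = -4 - 1 = -5)
S(k, O) = 2*O*k (S(k, O) = O*k + O*k = 2*O*k)
c = 1/29569 ≈ 3.3819e-5
S(-4, H(9, -7)) - c = 2*(-5)*(-4) - 1*1/29569 = 40 - 1/29569 = 1182759/29569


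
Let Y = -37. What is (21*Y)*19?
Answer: -14763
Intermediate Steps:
(21*Y)*19 = (21*(-37))*19 = -777*19 = -14763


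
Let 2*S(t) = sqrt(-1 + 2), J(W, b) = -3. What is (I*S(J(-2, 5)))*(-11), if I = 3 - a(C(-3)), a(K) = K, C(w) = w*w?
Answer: 33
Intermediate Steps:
S(t) = 1/2 (S(t) = sqrt(-1 + 2)/2 = sqrt(1)/2 = (1/2)*1 = 1/2)
C(w) = w**2
I = -6 (I = 3 - 1*(-3)**2 = 3 - 1*9 = 3 - 9 = -6)
(I*S(J(-2, 5)))*(-11) = -6*1/2*(-11) = -3*(-11) = 33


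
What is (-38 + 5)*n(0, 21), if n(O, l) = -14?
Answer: 462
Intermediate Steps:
(-38 + 5)*n(0, 21) = (-38 + 5)*(-14) = -33*(-14) = 462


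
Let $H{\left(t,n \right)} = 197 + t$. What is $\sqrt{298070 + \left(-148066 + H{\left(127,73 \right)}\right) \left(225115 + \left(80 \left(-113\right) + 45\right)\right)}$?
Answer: $i \sqrt{31929702970} \approx 1.7869 \cdot 10^{5} i$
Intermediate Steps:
$\sqrt{298070 + \left(-148066 + H{\left(127,73 \right)}\right) \left(225115 + \left(80 \left(-113\right) + 45\right)\right)} = \sqrt{298070 + \left(-148066 + \left(197 + 127\right)\right) \left(225115 + \left(80 \left(-113\right) + 45\right)\right)} = \sqrt{298070 + \left(-148066 + 324\right) \left(225115 + \left(-9040 + 45\right)\right)} = \sqrt{298070 - 147742 \left(225115 - 8995\right)} = \sqrt{298070 - 31930001040} = \sqrt{-31929702970} = i \sqrt{31929702970}$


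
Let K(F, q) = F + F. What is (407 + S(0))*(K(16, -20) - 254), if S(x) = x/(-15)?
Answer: -90354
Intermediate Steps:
K(F, q) = 2*F
S(x) = -x/15 (S(x) = x*(-1/15) = -x/15)
(407 + S(0))*(K(16, -20) - 254) = (407 - 1/15*0)*(2*16 - 254) = (407 + 0)*(32 - 254) = 407*(-222) = -90354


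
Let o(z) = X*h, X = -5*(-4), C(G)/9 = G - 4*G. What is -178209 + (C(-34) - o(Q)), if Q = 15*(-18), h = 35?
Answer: -177991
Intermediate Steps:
Q = -270
C(G) = -27*G (C(G) = 9*(G - 4*G) = 9*(-3*G) = -27*G)
X = 20
o(z) = 700 (o(z) = 20*35 = 700)
-178209 + (C(-34) - o(Q)) = -178209 + (-27*(-34) - 1*700) = -178209 + (918 - 700) = -178209 + 218 = -177991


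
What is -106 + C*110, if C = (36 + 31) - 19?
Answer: 5174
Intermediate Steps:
C = 48 (C = 67 - 19 = 48)
-106 + C*110 = -106 + 48*110 = -106 + 5280 = 5174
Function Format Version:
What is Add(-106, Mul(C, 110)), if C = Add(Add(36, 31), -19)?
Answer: 5174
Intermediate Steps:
C = 48 (C = Add(67, -19) = 48)
Add(-106, Mul(C, 110)) = Add(-106, Mul(48, 110)) = Add(-106, 5280) = 5174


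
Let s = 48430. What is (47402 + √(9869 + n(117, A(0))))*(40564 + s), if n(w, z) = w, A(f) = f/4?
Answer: 4218493588 + 88994*√9986 ≈ 4.2274e+9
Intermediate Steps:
A(f) = f/4 (A(f) = f*(¼) = f/4)
(47402 + √(9869 + n(117, A(0))))*(40564 + s) = (47402 + √(9869 + 117))*(40564 + 48430) = (47402 + √9986)*88994 = 4218493588 + 88994*√9986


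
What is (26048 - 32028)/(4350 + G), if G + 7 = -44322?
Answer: 5980/39979 ≈ 0.14958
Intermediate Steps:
G = -44329 (G = -7 - 44322 = -44329)
(26048 - 32028)/(4350 + G) = (26048 - 32028)/(4350 - 44329) = -5980/(-39979) = -5980*(-1/39979) = 5980/39979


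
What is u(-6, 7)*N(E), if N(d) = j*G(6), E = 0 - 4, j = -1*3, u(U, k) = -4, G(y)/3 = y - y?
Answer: 0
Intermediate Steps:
G(y) = 0 (G(y) = 3*(y - y) = 3*0 = 0)
j = -3
E = -4
N(d) = 0 (N(d) = -3*0 = 0)
u(-6, 7)*N(E) = -4*0 = 0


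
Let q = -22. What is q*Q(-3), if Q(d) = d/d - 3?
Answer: 44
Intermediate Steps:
Q(d) = -2 (Q(d) = 1 - 3 = -2)
q*Q(-3) = -22*(-2) = 44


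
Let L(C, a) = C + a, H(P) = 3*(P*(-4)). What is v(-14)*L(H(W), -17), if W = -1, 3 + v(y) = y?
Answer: 85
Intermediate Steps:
v(y) = -3 + y
H(P) = -12*P (H(P) = 3*(-4*P) = -12*P)
v(-14)*L(H(W), -17) = (-3 - 14)*(-12*(-1) - 17) = -17*(12 - 17) = -17*(-5) = 85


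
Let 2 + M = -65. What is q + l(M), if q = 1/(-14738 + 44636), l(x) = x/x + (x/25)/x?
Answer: 777373/747450 ≈ 1.0400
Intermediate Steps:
M = -67 (M = -2 - 65 = -67)
l(x) = 26/25 (l(x) = 1 + (x*(1/25))/x = 1 + (x/25)/x = 1 + 1/25 = 26/25)
q = 1/29898 ≈ 3.3447e-5
q + l(M) = 1/29898 + 26/25 = 777373/747450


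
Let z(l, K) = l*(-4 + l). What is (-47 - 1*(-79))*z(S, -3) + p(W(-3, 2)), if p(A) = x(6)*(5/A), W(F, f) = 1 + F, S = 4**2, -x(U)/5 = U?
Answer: 6219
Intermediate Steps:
x(U) = -5*U
S = 16
p(A) = -150/A (p(A) = (-5*6)*(5/A) = -150/A)
(-47 - 1*(-79))*z(S, -3) + p(W(-3, 2)) = (-47 - 1*(-79))*(16*(-4 + 16)) - 150/(1 - 3) = (-47 + 79)*(16*12) - 150/(-2) = 32*192 - 150*(-1/2) = 6144 + 75 = 6219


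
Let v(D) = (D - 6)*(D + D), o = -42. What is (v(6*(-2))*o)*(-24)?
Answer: 435456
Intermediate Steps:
v(D) = 2*D*(-6 + D) (v(D) = (-6 + D)*(2*D) = 2*D*(-6 + D))
(v(6*(-2))*o)*(-24) = ((2*(6*(-2))*(-6 + 6*(-2)))*(-42))*(-24) = ((2*(-12)*(-6 - 12))*(-42))*(-24) = ((2*(-12)*(-18))*(-42))*(-24) = (432*(-42))*(-24) = -18144*(-24) = 435456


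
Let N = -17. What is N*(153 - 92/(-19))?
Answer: -50983/19 ≈ -2683.3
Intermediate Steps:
N*(153 - 92/(-19)) = -17*(153 - 92/(-19)) = -17*(153 - 92*(-1/19)) = -17*(153 + 92/19) = -17*2999/19 = -50983/19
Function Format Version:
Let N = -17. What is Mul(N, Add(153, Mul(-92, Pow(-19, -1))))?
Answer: Rational(-50983, 19) ≈ -2683.3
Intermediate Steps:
Mul(N, Add(153, Mul(-92, Pow(-19, -1)))) = Mul(-17, Add(153, Mul(-92, Pow(-19, -1)))) = Mul(-17, Add(153, Mul(-92, Rational(-1, 19)))) = Mul(-17, Add(153, Rational(92, 19))) = Mul(-17, Rational(2999, 19)) = Rational(-50983, 19)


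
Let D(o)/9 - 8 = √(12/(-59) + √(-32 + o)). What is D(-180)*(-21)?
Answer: -1512 - 189*√(-708 + 6962*I*√53)/59 ≈ -2018.4 - 513.53*I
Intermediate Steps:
D(o) = 72 + 9*√(-12/59 + √(-32 + o)) (D(o) = 72 + 9*√(12/(-59) + √(-32 + o)) = 72 + 9*√(12*(-1/59) + √(-32 + o)) = 72 + 9*√(-12/59 + √(-32 + o)))
D(-180)*(-21) = (72 + 9*√(-708 + 3481*√(-32 - 180))/59)*(-21) = (72 + 9*√(-708 + 3481*√(-212))/59)*(-21) = (72 + 9*√(-708 + 3481*(2*I*√53))/59)*(-21) = (72 + 9*√(-708 + 6962*I*√53)/59)*(-21) = -1512 - 189*√(-708 + 6962*I*√53)/59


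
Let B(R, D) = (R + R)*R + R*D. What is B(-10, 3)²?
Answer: 28900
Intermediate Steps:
B(R, D) = 2*R² + D*R (B(R, D) = (2*R)*R + D*R = 2*R² + D*R)
B(-10, 3)² = (-10*(3 + 2*(-10)))² = (-10*(3 - 20))² = (-10*(-17))² = 170² = 28900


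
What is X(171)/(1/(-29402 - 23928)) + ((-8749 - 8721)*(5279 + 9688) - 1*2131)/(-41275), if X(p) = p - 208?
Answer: 81705718371/41275 ≈ 1.9795e+6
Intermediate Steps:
X(p) = -208 + p
X(171)/(1/(-29402 - 23928)) + ((-8749 - 8721)*(5279 + 9688) - 1*2131)/(-41275) = (-208 + 171)/(1/(-29402 - 23928)) + ((-8749 - 8721)*(5279 + 9688) - 1*2131)/(-41275) = -37/(1/(-53330)) + (-17470*14967 - 2131)*(-1/41275) = -37/(-1/53330) + (-261473490 - 2131)*(-1/41275) = -37*(-53330) - 261475621*(-1/41275) = 1973210 + 261475621/41275 = 81705718371/41275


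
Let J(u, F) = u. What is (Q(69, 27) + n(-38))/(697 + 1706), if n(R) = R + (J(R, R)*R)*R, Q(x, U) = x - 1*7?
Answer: -54848/2403 ≈ -22.825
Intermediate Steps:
Q(x, U) = -7 + x (Q(x, U) = x - 7 = -7 + x)
n(R) = R + R**3 (n(R) = R + (R*R)*R = R + R**2*R = R + R**3)
(Q(69, 27) + n(-38))/(697 + 1706) = ((-7 + 69) + (-38 + (-38)**3))/(697 + 1706) = (62 + (-38 - 54872))/2403 = (62 - 54910)*(1/2403) = -54848*1/2403 = -54848/2403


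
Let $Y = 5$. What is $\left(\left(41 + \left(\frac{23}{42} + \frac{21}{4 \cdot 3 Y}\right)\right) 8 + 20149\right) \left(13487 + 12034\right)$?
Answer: $\frac{18297187373}{35} \approx 5.2278 \cdot 10^{8}$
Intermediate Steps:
$\left(\left(41 + \left(\frac{23}{42} + \frac{21}{4 \cdot 3 Y}\right)\right) 8 + 20149\right) \left(13487 + 12034\right) = \left(\left(41 + \left(\frac{23}{42} + \frac{21}{4 \cdot 3 \cdot 5}\right)\right) 8 + 20149\right) \left(13487 + 12034\right) = \left(\left(41 + \left(23 \cdot \frac{1}{42} + \frac{21}{12 \cdot 5}\right)\right) 8 + 20149\right) 25521 = \left(\left(41 + \left(\frac{23}{42} + \frac{21}{60}\right)\right) 8 + 20149\right) 25521 = \left(\left(41 + \left(\frac{23}{42} + 21 \cdot \frac{1}{60}\right)\right) 8 + 20149\right) 25521 = \left(\left(41 + \left(\frac{23}{42} + \frac{7}{20}\right)\right) 8 + 20149\right) 25521 = \left(\left(41 + \frac{377}{420}\right) 8 + 20149\right) 25521 = \left(\frac{17597}{420} \cdot 8 + 20149\right) 25521 = \left(\frac{35194}{105} + 20149\right) 25521 = \frac{2150839}{105} \cdot 25521 = \frac{18297187373}{35}$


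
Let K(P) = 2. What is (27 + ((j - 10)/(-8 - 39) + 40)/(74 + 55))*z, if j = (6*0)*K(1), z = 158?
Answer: 8721126/2021 ≈ 4315.3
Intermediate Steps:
j = 0 (j = (6*0)*2 = 0*2 = 0)
(27 + ((j - 10)/(-8 - 39) + 40)/(74 + 55))*z = (27 + ((0 - 10)/(-8 - 39) + 40)/(74 + 55))*158 = (27 + (-10/(-47) + 40)/129)*158 = (27 + (-10*(-1/47) + 40)*(1/129))*158 = (27 + (10/47 + 40)*(1/129))*158 = (27 + (1890/47)*(1/129))*158 = (27 + 630/2021)*158 = (55197/2021)*158 = 8721126/2021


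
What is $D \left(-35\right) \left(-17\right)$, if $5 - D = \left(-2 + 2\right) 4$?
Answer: $2975$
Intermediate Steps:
$D = 5$ ($D = 5 - \left(-2 + 2\right) 4 = 5 - 0 \cdot 4 = 5 - 0 = 5 + 0 = 5$)
$D \left(-35\right) \left(-17\right) = 5 \left(-35\right) \left(-17\right) = \left(-175\right) \left(-17\right) = 2975$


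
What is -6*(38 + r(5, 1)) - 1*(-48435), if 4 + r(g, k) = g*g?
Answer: 48081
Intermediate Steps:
r(g, k) = -4 + g² (r(g, k) = -4 + g*g = -4 + g²)
-6*(38 + r(5, 1)) - 1*(-48435) = -6*(38 + (-4 + 5²)) - 1*(-48435) = -6*(38 + (-4 + 25)) + 48435 = -6*(38 + 21) + 48435 = -6*59 + 48435 = -354 + 48435 = 48081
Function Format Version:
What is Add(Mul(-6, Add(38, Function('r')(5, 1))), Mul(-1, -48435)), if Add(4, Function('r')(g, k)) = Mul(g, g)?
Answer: 48081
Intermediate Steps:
Function('r')(g, k) = Add(-4, Pow(g, 2)) (Function('r')(g, k) = Add(-4, Mul(g, g)) = Add(-4, Pow(g, 2)))
Add(Mul(-6, Add(38, Function('r')(5, 1))), Mul(-1, -48435)) = Add(Mul(-6, Add(38, Add(-4, Pow(5, 2)))), Mul(-1, -48435)) = Add(Mul(-6, Add(38, Add(-4, 25))), 48435) = Add(Mul(-6, Add(38, 21)), 48435) = Add(Mul(-6, 59), 48435) = Add(-354, 48435) = 48081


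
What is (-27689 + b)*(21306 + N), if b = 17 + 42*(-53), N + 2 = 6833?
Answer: -841240026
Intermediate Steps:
N = 6831 (N = -2 + 6833 = 6831)
b = -2209 (b = 17 - 2226 = -2209)
(-27689 + b)*(21306 + N) = (-27689 - 2209)*(21306 + 6831) = -29898*28137 = -841240026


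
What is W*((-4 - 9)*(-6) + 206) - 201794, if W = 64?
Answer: -183618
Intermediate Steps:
W*((-4 - 9)*(-6) + 206) - 201794 = 64*((-4 - 9)*(-6) + 206) - 201794 = 64*(-13*(-6) + 206) - 201794 = 64*(78 + 206) - 201794 = 64*284 - 201794 = 18176 - 201794 = -183618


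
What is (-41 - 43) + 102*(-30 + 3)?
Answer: -2838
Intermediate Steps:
(-41 - 43) + 102*(-30 + 3) = -84 + 102*(-27) = -84 - 2754 = -2838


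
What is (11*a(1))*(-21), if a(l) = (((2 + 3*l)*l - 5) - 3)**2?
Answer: -2079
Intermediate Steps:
a(l) = (-8 + l*(2 + 3*l))**2 (a(l) = ((l*(2 + 3*l) - 5) - 3)**2 = ((-5 + l*(2 + 3*l)) - 3)**2 = (-8 + l*(2 + 3*l))**2)
(11*a(1))*(-21) = (11*(-8 + 2*1 + 3*1**2)**2)*(-21) = (11*(-8 + 2 + 3*1)**2)*(-21) = (11*(-8 + 2 + 3)**2)*(-21) = (11*(-3)**2)*(-21) = (11*9)*(-21) = 99*(-21) = -2079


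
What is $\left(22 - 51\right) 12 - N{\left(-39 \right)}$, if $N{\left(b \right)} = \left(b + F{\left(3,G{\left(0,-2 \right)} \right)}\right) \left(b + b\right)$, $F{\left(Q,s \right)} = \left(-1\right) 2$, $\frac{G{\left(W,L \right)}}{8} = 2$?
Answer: $-3546$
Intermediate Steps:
$G{\left(W,L \right)} = 16$ ($G{\left(W,L \right)} = 8 \cdot 2 = 16$)
$F{\left(Q,s \right)} = -2$
$N{\left(b \right)} = 2 b \left(-2 + b\right)$ ($N{\left(b \right)} = \left(b - 2\right) \left(b + b\right) = \left(-2 + b\right) 2 b = 2 b \left(-2 + b\right)$)
$\left(22 - 51\right) 12 - N{\left(-39 \right)} = \left(22 - 51\right) 12 - 2 \left(-39\right) \left(-2 - 39\right) = \left(-29\right) 12 - 2 \left(-39\right) \left(-41\right) = -348 - 3198 = -3546$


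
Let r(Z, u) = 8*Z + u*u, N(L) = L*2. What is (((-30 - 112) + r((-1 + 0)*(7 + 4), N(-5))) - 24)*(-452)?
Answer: 69608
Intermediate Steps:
N(L) = 2*L
r(Z, u) = u² + 8*Z (r(Z, u) = 8*Z + u² = u² + 8*Z)
(((-30 - 112) + r((-1 + 0)*(7 + 4), N(-5))) - 24)*(-452) = (((-30 - 112) + ((2*(-5))² + 8*((-1 + 0)*(7 + 4)))) - 24)*(-452) = ((-142 + ((-10)² + 8*(-1*11))) - 24)*(-452) = ((-142 + (100 + 8*(-11))) - 24)*(-452) = ((-142 + (100 - 88)) - 24)*(-452) = ((-142 + 12) - 24)*(-452) = (-130 - 24)*(-452) = -154*(-452) = 69608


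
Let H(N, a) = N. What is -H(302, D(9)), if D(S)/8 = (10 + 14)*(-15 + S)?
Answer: -302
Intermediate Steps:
D(S) = -2880 + 192*S (D(S) = 8*((10 + 14)*(-15 + S)) = 8*(24*(-15 + S)) = 8*(-360 + 24*S) = -2880 + 192*S)
-H(302, D(9)) = -1*302 = -302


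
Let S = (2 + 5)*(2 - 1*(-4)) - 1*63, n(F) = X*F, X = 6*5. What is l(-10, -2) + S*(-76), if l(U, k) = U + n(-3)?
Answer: 1496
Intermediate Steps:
X = 30
n(F) = 30*F
S = -21 (S = 7*(2 + 4) - 63 = 7*6 - 63 = 42 - 63 = -21)
l(U, k) = -90 + U (l(U, k) = U + 30*(-3) = U - 90 = -90 + U)
l(-10, -2) + S*(-76) = (-90 - 10) - 21*(-76) = -100 + 1596 = 1496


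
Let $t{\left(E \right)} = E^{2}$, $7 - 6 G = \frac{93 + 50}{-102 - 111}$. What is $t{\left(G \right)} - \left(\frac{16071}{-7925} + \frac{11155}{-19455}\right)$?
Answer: $\frac{17778477951677}{4197019270725} \approx 4.236$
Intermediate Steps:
$G = \frac{817}{639}$ ($G = \frac{7}{6} - \frac{\left(93 + 50\right) \frac{1}{-102 - 111}}{6} = \frac{7}{6} - \frac{143 \frac{1}{-213}}{6} = \frac{7}{6} - \frac{143 \left(- \frac{1}{213}\right)}{6} = \frac{7}{6} - - \frac{143}{1278} = \frac{7}{6} + \frac{143}{1278} = \frac{817}{639} \approx 1.2786$)
$t{\left(G \right)} - \left(\frac{16071}{-7925} + \frac{11155}{-19455}\right) = \left(\frac{817}{639}\right)^{2} - \left(\frac{16071}{-7925} + \frac{11155}{-19455}\right) = \frac{667489}{408321} - \left(16071 \left(- \frac{1}{7925}\right) + 11155 \left(- \frac{1}{19455}\right)\right) = \frac{667489}{408321} - \left(- \frac{16071}{7925} - \frac{2231}{3891}\right) = \frac{667489}{408321} - - \frac{80212936}{30836175} = \frac{667489}{408321} + \frac{80212936}{30836175} = \frac{17778477951677}{4197019270725}$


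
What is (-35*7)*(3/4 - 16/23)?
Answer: -1225/92 ≈ -13.315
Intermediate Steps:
(-35*7)*(3/4 - 16/23) = -245*(3*(¼) - 16*1/23) = -245*(¾ - 16/23) = -245*5/92 = -1225/92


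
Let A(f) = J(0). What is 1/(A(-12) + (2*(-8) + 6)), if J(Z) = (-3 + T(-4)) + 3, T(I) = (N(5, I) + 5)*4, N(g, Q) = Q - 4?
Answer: -1/22 ≈ -0.045455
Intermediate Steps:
N(g, Q) = -4 + Q
T(I) = 4 + 4*I (T(I) = ((-4 + I) + 5)*4 = (1 + I)*4 = 4 + 4*I)
J(Z) = -12 (J(Z) = (-3 + (4 + 4*(-4))) + 3 = (-3 + (4 - 16)) + 3 = (-3 - 12) + 3 = -15 + 3 = -12)
A(f) = -12
1/(A(-12) + (2*(-8) + 6)) = 1/(-12 + (2*(-8) + 6)) = 1/(-12 + (-16 + 6)) = 1/(-12 - 10) = 1/(-22) = -1/22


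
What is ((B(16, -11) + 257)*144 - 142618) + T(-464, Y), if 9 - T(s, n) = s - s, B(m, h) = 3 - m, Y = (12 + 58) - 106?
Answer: -107473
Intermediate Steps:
Y = -36 (Y = 70 - 106 = -36)
T(s, n) = 9 (T(s, n) = 9 - (s - s) = 9 - 1*0 = 9 + 0 = 9)
((B(16, -11) + 257)*144 - 142618) + T(-464, Y) = (((3 - 1*16) + 257)*144 - 142618) + 9 = (((3 - 16) + 257)*144 - 142618) + 9 = ((-13 + 257)*144 - 142618) + 9 = (244*144 - 142618) + 9 = (35136 - 142618) + 9 = -107482 + 9 = -107473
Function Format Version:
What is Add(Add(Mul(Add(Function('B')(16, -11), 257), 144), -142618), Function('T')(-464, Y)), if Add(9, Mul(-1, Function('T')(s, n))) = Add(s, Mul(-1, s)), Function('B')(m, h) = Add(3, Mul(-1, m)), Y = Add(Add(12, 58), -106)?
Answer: -107473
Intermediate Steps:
Y = -36 (Y = Add(70, -106) = -36)
Function('T')(s, n) = 9 (Function('T')(s, n) = Add(9, Mul(-1, Add(s, Mul(-1, s)))) = Add(9, Mul(-1, 0)) = Add(9, 0) = 9)
Add(Add(Mul(Add(Function('B')(16, -11), 257), 144), -142618), Function('T')(-464, Y)) = Add(Add(Mul(Add(Add(3, Mul(-1, 16)), 257), 144), -142618), 9) = Add(Add(Mul(Add(Add(3, -16), 257), 144), -142618), 9) = Add(Add(Mul(Add(-13, 257), 144), -142618), 9) = Add(Add(Mul(244, 144), -142618), 9) = Add(Add(35136, -142618), 9) = Add(-107482, 9) = -107473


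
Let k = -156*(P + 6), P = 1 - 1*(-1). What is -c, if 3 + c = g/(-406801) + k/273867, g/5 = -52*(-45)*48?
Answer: 162846501083/37136456489 ≈ 4.3851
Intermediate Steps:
P = 2 (P = 1 + 1 = 2)
g = 561600 (g = 5*(-52*(-45)*48) = 5*(2340*48) = 5*112320 = 561600)
k = -1248 (k = -156*(2 + 6) = -156*8 = -78*16 = -1248)
c = -162846501083/37136456489 (c = -3 + (561600/(-406801) - 1248/273867) = -3 + (561600*(-1/406801) - 1248*1/273867) = -3 + (-561600/406801 - 416/91289) = -3 - 51437131616/37136456489 = -162846501083/37136456489 ≈ -4.3851)
-c = -1*(-162846501083/37136456489) = 162846501083/37136456489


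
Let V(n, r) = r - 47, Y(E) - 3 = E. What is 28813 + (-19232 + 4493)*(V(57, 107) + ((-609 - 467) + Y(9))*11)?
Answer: 171649729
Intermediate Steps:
Y(E) = 3 + E
V(n, r) = -47 + r
28813 + (-19232 + 4493)*(V(57, 107) + ((-609 - 467) + Y(9))*11) = 28813 + (-19232 + 4493)*((-47 + 107) + ((-609 - 467) + (3 + 9))*11) = 28813 - 14739*(60 + (-1076 + 12)*11) = 28813 - 14739*(60 - 1064*11) = 28813 - 14739*(60 - 11704) = 28813 - 14739*(-11644) = 28813 + 171620916 = 171649729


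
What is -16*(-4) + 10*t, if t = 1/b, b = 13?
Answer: 842/13 ≈ 64.769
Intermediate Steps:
t = 1/13 ≈ 0.076923
-16*(-4) + 10*t = -16*(-4) + 10*(1/13) = 64 + 10/13 = 842/13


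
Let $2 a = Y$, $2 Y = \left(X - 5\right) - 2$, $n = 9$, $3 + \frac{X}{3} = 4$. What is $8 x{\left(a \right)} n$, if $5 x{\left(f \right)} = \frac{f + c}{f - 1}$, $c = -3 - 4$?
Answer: $\frac{288}{5} \approx 57.6$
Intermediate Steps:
$X = 3$ ($X = -9 + 3 \cdot 4 = -9 + 12 = 3$)
$Y = -2$ ($Y = \frac{\left(3 - 5\right) - 2}{2} = \frac{-2 - 2}{2} = \frac{1}{2} \left(-4\right) = -2$)
$c = -7$ ($c = -3 - 4 = -7$)
$a = -1$ ($a = \frac{1}{2} \left(-2\right) = -1$)
$x{\left(f \right)} = \frac{-7 + f}{5 \left(-1 + f\right)}$ ($x{\left(f \right)} = \frac{\left(f - 7\right) \frac{1}{f - 1}}{5} = \frac{\left(-7 + f\right) \frac{1}{-1 + f}}{5} = \frac{\frac{1}{-1 + f} \left(-7 + f\right)}{5} = \frac{-7 + f}{5 \left(-1 + f\right)}$)
$8 x{\left(a \right)} n = 8 \frac{-7 - 1}{5 \left(-1 - 1\right)} 9 = 8 \cdot \frac{1}{5} \frac{1}{-2} \left(-8\right) 9 = 8 \cdot \frac{1}{5} \left(- \frac{1}{2}\right) \left(-8\right) 9 = 8 \cdot \frac{4}{5} \cdot 9 = \frac{32}{5} \cdot 9 = \frac{288}{5}$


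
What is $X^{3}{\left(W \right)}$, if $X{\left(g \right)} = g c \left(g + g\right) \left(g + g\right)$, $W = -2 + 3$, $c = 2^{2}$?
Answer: $4096$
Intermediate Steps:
$c = 4$
$W = 1$
$X{\left(g \right)} = 16 g^{3}$ ($X{\left(g \right)} = g 4 \left(g + g\right) \left(g + g\right) = 4 g 2 g 2 g = 4 g 4 g^{2} = 16 g^{3}$)
$X^{3}{\left(W \right)} = \left(16 \cdot 1^{3}\right)^{3} = \left(16 \cdot 1\right)^{3} = 16^{3} = 4096$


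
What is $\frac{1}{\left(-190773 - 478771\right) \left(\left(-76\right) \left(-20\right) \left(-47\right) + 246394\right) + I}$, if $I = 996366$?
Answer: $- \frac{1}{117138404610} \approx -8.5369 \cdot 10^{-12}$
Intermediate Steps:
$\frac{1}{\left(-190773 - 478771\right) \left(\left(-76\right) \left(-20\right) \left(-47\right) + 246394\right) + I} = \frac{1}{\left(-190773 - 478771\right) \left(\left(-76\right) \left(-20\right) \left(-47\right) + 246394\right) + 996366} = \frac{1}{- 669544 \left(1520 \left(-47\right) + 246394\right) + 996366} = \frac{1}{- 669544 \left(-71440 + 246394\right) + 996366} = \frac{1}{\left(-669544\right) 174954 + 996366} = \frac{1}{-117139400976 + 996366} = \frac{1}{-117138404610} = - \frac{1}{117138404610}$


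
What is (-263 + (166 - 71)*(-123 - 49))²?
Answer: 275659609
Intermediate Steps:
(-263 + (166 - 71)*(-123 - 49))² = (-263 + 95*(-172))² = (-263 - 16340)² = (-16603)² = 275659609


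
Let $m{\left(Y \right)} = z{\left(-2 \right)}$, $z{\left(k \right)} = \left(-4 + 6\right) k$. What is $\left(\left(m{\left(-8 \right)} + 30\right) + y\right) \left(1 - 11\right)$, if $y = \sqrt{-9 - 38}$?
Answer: $-260 - 10 i \sqrt{47} \approx -260.0 - 68.557 i$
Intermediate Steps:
$z{\left(k \right)} = 2 k$
$m{\left(Y \right)} = -4$ ($m{\left(Y \right)} = 2 \left(-2\right) = -4$)
$y = i \sqrt{47}$ ($y = \sqrt{-47} = i \sqrt{47} \approx 6.8557 i$)
$\left(\left(m{\left(-8 \right)} + 30\right) + y\right) \left(1 - 11\right) = \left(\left(-4 + 30\right) + i \sqrt{47}\right) \left(1 - 11\right) = \left(26 + i \sqrt{47}\right) \left(-10\right) = -260 - 10 i \sqrt{47}$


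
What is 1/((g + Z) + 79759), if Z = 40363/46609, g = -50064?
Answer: 46609/1384094618 ≈ 3.3675e-5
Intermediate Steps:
Z = 40363/46609 (Z = 40363*(1/46609) = 40363/46609 ≈ 0.86599)
1/((g + Z) + 79759) = 1/((-50064 + 40363/46609) + 79759) = 1/(-2333392613/46609 + 79759) = 1/(1384094618/46609) = 46609/1384094618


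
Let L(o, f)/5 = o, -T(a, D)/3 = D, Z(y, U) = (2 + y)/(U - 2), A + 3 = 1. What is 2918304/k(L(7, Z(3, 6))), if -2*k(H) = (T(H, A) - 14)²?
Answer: -91197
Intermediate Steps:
A = -2 (A = -3 + 1 = -2)
Z(y, U) = (2 + y)/(-2 + U)
T(a, D) = -3*D
L(o, f) = 5*o
k(H) = -32 (k(H) = -(-3*(-2) - 14)²/2 = -(6 - 14)²/2 = -½*(-8)² = -½*64 = -32)
2918304/k(L(7, Z(3, 6))) = 2918304/(-32) = 2918304*(-1/32) = -91197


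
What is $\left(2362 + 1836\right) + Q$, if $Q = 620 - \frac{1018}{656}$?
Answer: $\frac{1579795}{328} \approx 4816.4$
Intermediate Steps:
$Q = \frac{202851}{328}$ ($Q = 620 - 1018 \cdot \frac{1}{656} = 620 - \frac{509}{328} = \frac{202851}{328} \approx 618.45$)
$\left(2362 + 1836\right) + Q = \left(2362 + 1836\right) + \frac{202851}{328} = 4198 + \frac{202851}{328} = \frac{1579795}{328}$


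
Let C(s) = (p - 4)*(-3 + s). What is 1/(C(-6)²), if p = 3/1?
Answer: 1/81 ≈ 0.012346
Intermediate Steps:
p = 3 (p = 3*1 = 3)
C(s) = 3 - s (C(s) = (3 - 4)*(-3 + s) = -(-3 + s) = 3 - s)
1/(C(-6)²) = 1/((3 - 1*(-6))²) = 1/((3 + 6)²) = 1/(9²) = 1/81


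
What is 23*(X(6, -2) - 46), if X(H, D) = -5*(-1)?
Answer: -943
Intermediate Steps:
X(H, D) = 5
23*(X(6, -2) - 46) = 23*(5 - 46) = 23*(-41) = -943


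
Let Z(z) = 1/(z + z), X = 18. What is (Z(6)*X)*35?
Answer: 105/2 ≈ 52.500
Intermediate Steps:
Z(z) = 1/(2*z)
(Z(6)*X)*35 = (((1/2)/6)*18)*35 = (((1/2)*(1/6))*18)*35 = ((1/12)*18)*35 = (3/2)*35 = 105/2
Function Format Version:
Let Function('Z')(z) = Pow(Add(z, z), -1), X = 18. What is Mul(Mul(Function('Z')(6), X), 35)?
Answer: Rational(105, 2) ≈ 52.500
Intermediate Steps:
Function('Z')(z) = Mul(Rational(1, 2), Pow(z, -1)) (Function('Z')(z) = Pow(Mul(2, z), -1) = Mul(Rational(1, 2), Pow(z, -1)))
Mul(Mul(Function('Z')(6), X), 35) = Mul(Mul(Mul(Rational(1, 2), Pow(6, -1)), 18), 35) = Mul(Mul(Mul(Rational(1, 2), Rational(1, 6)), 18), 35) = Mul(Mul(Rational(1, 12), 18), 35) = Mul(Rational(3, 2), 35) = Rational(105, 2)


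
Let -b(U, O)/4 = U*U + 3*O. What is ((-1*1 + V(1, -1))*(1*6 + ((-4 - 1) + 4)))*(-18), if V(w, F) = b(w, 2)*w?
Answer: 2610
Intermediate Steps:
b(U, O) = -12*O - 4*U² (b(U, O) = -4*(U*U + 3*O) = -4*(U² + 3*O) = -12*O - 4*U²)
V(w, F) = w*(-24 - 4*w²) (V(w, F) = (-12*2 - 4*w²)*w = (-24 - 4*w²)*w = w*(-24 - 4*w²))
((-1*1 + V(1, -1))*(1*6 + ((-4 - 1) + 4)))*(-18) = ((-1*1 - 4*1*(6 + 1²))*(1*6 + ((-4 - 1) + 4)))*(-18) = ((-1 - 4*1*(6 + 1))*(6 + (-5 + 4)))*(-18) = ((-1 - 4*1*7)*(6 - 1))*(-18) = ((-1 - 28)*5)*(-18) = -29*5*(-18) = -145*(-18) = 2610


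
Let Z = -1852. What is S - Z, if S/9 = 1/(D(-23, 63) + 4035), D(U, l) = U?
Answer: 7430233/4012 ≈ 1852.0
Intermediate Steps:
S = 9/4012 (S = 9/(-23 + 4035) = 9/4012 ≈ 0.0022433)
S - Z = 9/4012 - 1*(-1852) = 9/4012 + 1852 = 7430233/4012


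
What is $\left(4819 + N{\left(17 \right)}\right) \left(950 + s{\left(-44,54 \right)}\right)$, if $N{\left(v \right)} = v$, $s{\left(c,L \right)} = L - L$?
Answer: $4594200$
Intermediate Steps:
$s{\left(c,L \right)} = 0$
$\left(4819 + N{\left(17 \right)}\right) \left(950 + s{\left(-44,54 \right)}\right) = \left(4819 + 17\right) \left(950 + 0\right) = 4836 \cdot 950 = 4594200$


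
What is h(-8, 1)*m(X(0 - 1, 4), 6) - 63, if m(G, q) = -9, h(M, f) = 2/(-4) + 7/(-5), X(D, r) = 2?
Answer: -459/10 ≈ -45.900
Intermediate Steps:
h(M, f) = -19/10 (h(M, f) = 2*(-¼) + 7*(-⅕) = -½ - 7/5 = -19/10)
h(-8, 1)*m(X(0 - 1, 4), 6) - 63 = -19/10*(-9) - 63 = 171/10 - 63 = -459/10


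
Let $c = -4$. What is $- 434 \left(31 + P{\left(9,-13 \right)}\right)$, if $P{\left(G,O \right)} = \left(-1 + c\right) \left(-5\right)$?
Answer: $-24304$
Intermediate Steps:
$P{\left(G,O \right)} = 25$ ($P{\left(G,O \right)} = \left(-1 - 4\right) \left(-5\right) = \left(-5\right) \left(-5\right) = 25$)
$- 434 \left(31 + P{\left(9,-13 \right)}\right) = - 434 \left(31 + 25\right) = \left(-434\right) 56 = -24304$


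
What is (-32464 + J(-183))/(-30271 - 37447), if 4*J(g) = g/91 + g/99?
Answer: 194984579/406714308 ≈ 0.47941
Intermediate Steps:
J(g) = 95*g/18018 (J(g) = (g/91 + g/99)/4 = (190*g/9009)/4 = 95*g/18018)
(-32464 + J(-183))/(-30271 - 37447) = (-32464 + (95/18018)*(-183))/(-30271 - 37447) = (-32464 - 5795/6006)/(-67718) = -194984579/6006*(-1/67718) = 194984579/406714308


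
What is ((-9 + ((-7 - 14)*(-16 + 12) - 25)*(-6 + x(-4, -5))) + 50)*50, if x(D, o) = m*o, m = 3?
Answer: -59900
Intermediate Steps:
x(D, o) = 3*o
((-9 + ((-7 - 14)*(-16 + 12) - 25)*(-6 + x(-4, -5))) + 50)*50 = ((-9 + ((-7 - 14)*(-16 + 12) - 25)*(-6 + 3*(-5))) + 50)*50 = ((-9 + (-21*(-4) - 25)*(-6 - 15)) + 50)*50 = ((-9 + (84 - 25)*(-21)) + 50)*50 = ((-9 + 59*(-21)) + 50)*50 = ((-9 - 1239) + 50)*50 = (-1248 + 50)*50 = -1198*50 = -59900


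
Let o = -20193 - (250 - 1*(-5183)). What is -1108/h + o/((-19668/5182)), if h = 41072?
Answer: 113626887145/16829252 ≈ 6751.8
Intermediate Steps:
o = -25626 (o = -20193 - (250 + 5183) = -20193 - 1*5433 = -20193 - 5433 = -25626)
-1108/h + o/((-19668/5182)) = -1108/41072 - 25626/((-19668/5182)) = -1108*1/41072 - 25626/((-19668*1/5182)) = -277/10268 - 25626/(-9834/2591) = -277/10268 - 25626*(-2591/9834) = -277/10268 + 11066161/1639 = 113626887145/16829252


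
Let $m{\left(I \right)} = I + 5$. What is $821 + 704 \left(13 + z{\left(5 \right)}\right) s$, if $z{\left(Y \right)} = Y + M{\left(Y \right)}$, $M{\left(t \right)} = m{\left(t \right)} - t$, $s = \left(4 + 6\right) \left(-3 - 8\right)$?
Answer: $-1780299$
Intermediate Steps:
$m{\left(I \right)} = 5 + I$
$s = -110$ ($s = 10 \left(-11\right) = -110$)
$M{\left(t \right)} = 5$ ($M{\left(t \right)} = \left(5 + t\right) - t = 5$)
$z{\left(Y \right)} = 5 + Y$ ($z{\left(Y \right)} = Y + 5 = 5 + Y$)
$821 + 704 \left(13 + z{\left(5 \right)}\right) s = 821 + 704 \left(13 + \left(5 + 5\right)\right) \left(-110\right) = 821 + 704 \left(13 + 10\right) \left(-110\right) = 821 + 704 \cdot 23 \left(-110\right) = 821 + 704 \left(-2530\right) = 821 - 1781120 = -1780299$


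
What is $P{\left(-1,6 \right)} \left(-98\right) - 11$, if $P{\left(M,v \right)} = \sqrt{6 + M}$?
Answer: $-11 - 98 \sqrt{5} \approx -230.13$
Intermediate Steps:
$P{\left(-1,6 \right)} \left(-98\right) - 11 = \sqrt{6 - 1} \left(-98\right) - 11 = \sqrt{5} \left(-98\right) - 11 = - 98 \sqrt{5} - 11 = -11 - 98 \sqrt{5}$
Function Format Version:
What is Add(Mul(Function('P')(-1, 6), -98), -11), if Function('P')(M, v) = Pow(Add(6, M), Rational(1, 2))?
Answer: Add(-11, Mul(-98, Pow(5, Rational(1, 2)))) ≈ -230.13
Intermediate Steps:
Add(Mul(Function('P')(-1, 6), -98), -11) = Add(Mul(Pow(Add(6, -1), Rational(1, 2)), -98), -11) = Add(Mul(Pow(5, Rational(1, 2)), -98), -11) = Add(Mul(-98, Pow(5, Rational(1, 2))), -11) = Add(-11, Mul(-98, Pow(5, Rational(1, 2))))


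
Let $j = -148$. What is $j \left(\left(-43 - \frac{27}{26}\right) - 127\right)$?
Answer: $\frac{329078}{13} \approx 25314.0$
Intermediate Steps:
$j \left(\left(-43 - \frac{27}{26}\right) - 127\right) = - 148 \left(\left(-43 - \frac{27}{26}\right) - 127\right) = - 148 \left(- \frac{1145}{26} - 127\right) = \left(-148\right) \left(- \frac{4447}{26}\right) = \frac{329078}{13}$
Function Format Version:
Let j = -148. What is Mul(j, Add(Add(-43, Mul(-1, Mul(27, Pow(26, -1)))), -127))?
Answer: Rational(329078, 13) ≈ 25314.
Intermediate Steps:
Mul(j, Add(Add(-43, Mul(-1, Mul(27, Pow(26, -1)))), -127)) = Mul(-148, Add(Add(-43, Mul(-1, Mul(27, Pow(26, -1)))), -127)) = Mul(-148, Add(Add(-43, Mul(-1, Mul(27, Rational(1, 26)))), -127)) = Mul(-148, Add(Add(-43, Mul(-1, Rational(27, 26))), -127)) = Mul(-148, Add(Add(-43, Rational(-27, 26)), -127)) = Mul(-148, Add(Rational(-1145, 26), -127)) = Mul(-148, Rational(-4447, 26)) = Rational(329078, 13)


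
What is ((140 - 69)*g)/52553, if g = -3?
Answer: -213/52553 ≈ -0.0040530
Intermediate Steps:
((140 - 69)*g)/52553 = ((140 - 69)*(-3))/52553 = (71*(-3))*(1/52553) = -213*1/52553 = -213/52553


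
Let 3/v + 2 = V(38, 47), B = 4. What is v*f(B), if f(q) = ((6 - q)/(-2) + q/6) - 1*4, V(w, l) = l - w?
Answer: -13/7 ≈ -1.8571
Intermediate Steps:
v = 3/7 (v = 3/(-2 + (47 - 1*38)) = 3/(-2 + (47 - 38)) = 3/(-2 + 9) = 3/7 ≈ 0.42857)
f(q) = -7 + 2*q/3 (f(q) = ((6 - q)*(-½) + q*(⅙)) - 4 = ((-3 + q/2) + q/6) - 4 = (-3 + 2*q/3) - 4 = -7 + 2*q/3)
v*f(B) = 3*(-7 + (⅔)*4)/7 = 3*(-7 + 8/3)/7 = (3/7)*(-13/3) = -13/7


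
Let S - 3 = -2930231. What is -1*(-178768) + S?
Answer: -2751460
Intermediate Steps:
S = -2930228 (S = 3 - 2930231 = -2930228)
-1*(-178768) + S = -1*(-178768) - 2930228 = 178768 - 2930228 = -2751460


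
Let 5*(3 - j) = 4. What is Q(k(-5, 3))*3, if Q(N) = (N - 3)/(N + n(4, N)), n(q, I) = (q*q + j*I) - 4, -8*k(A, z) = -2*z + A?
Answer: -195/656 ≈ -0.29726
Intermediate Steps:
j = 11/5 (j = 3 - ⅕*4 = 3 - ⅘ = 11/5 ≈ 2.2000)
k(A, z) = -A/8 + z/4 (k(A, z) = -(-2*z + A)/8 = -(A - 2*z)/8 = -A/8 + z/4)
n(q, I) = -4 + q² + 11*I/5 (n(q, I) = (q*q + 11*I/5) - 4 = (q² + 11*I/5) - 4 = -4 + q² + 11*I/5)
Q(N) = (-3 + N)/(12 + 16*N/5) (Q(N) = (N - 3)/(N + (-4 + 4² + 11*N/5)) = (-3 + N)/(N + (-4 + 16 + 11*N/5)) = (-3 + N)/(N + (12 + 11*N/5)) = (-3 + N)/(12 + 16*N/5))
Q(k(-5, 3))*3 = (5*(-3 + (-⅛*(-5) + (¼)*3))/(4*(15 + 4*(-⅛*(-5) + (¼)*3))))*3 = (5*(-3 + (5/8 + ¾))/(4*(15 + 4*(5/8 + ¾))))*3 = (5*(-3 + 11/8)/(4*(15 + 4*(11/8))))*3 = ((5/4)*(-13/8)/(15 + 11/2))*3 = ((5/4)*(-13/8)/(41/2))*3 = ((5/4)*(2/41)*(-13/8))*3 = -65/656*3 = -195/656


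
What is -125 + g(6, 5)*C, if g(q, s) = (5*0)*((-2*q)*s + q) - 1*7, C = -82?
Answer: 449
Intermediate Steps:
g(q, s) = -7 (g(q, s) = 0*(-2*q*s + q) - 7 = 0*(q - 2*q*s) - 7 = 0 - 7 = -7)
-125 + g(6, 5)*C = -125 - 7*(-82) = -125 + 574 = 449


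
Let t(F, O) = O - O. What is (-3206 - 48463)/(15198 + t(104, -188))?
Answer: -17223/5066 ≈ -3.3997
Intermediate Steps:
t(F, O) = 0
(-3206 - 48463)/(15198 + t(104, -188)) = (-3206 - 48463)/(15198 + 0) = -51669/15198 = -51669*1/15198 = -17223/5066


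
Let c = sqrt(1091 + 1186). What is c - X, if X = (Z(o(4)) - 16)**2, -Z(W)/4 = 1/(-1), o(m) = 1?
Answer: -144 + 3*sqrt(253) ≈ -96.282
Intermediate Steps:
Z(W) = 4 (Z(W) = -4/(-1) = -4*(-1) = 4)
c = 3*sqrt(253) (c = sqrt(2277) = 3*sqrt(253) ≈ 47.718)
X = 144 (X = (4 - 16)**2 = (-12)**2 = 144)
c - X = 3*sqrt(253) - 1*144 = 3*sqrt(253) - 144 = -144 + 3*sqrt(253)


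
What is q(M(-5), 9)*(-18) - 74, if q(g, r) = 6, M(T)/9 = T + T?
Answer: -182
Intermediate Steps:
M(T) = 18*T (M(T) = 9*(T + T) = 9*(2*T) = 18*T)
q(M(-5), 9)*(-18) - 74 = 6*(-18) - 74 = -108 - 74 = -182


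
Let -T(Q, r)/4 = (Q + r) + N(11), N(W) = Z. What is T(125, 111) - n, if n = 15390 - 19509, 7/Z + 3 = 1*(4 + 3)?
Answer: 3168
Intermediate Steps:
Z = 7/4 (Z = 7/(-3 + 1*(4 + 3)) = 7/(-3 + 1*7) = 7/(-3 + 7) = 7/4 ≈ 1.7500)
N(W) = 7/4
T(Q, r) = -7 - 4*Q - 4*r (T(Q, r) = -4*((Q + r) + 7/4) = -4*(7/4 + Q + r) = -7 - 4*Q - 4*r)
n = -4119
T(125, 111) - n = (-7 - 4*125 - 4*111) - 1*(-4119) = (-7 - 500 - 444) + 4119 = -951 + 4119 = 3168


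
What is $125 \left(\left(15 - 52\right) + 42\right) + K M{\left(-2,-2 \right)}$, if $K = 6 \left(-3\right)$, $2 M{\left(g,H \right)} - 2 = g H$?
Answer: $571$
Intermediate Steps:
$M{\left(g,H \right)} = 1 + \frac{H g}{2}$ ($M{\left(g,H \right)} = 1 + \frac{g H}{2} = 1 + \frac{H g}{2}$)
$K = -18$
$125 \left(\left(15 - 52\right) + 42\right) + K M{\left(-2,-2 \right)} = 125 \left(\left(15 - 52\right) + 42\right) - 18 \left(1 + \frac{1}{2} \left(-2\right) \left(-2\right)\right) = 125 \left(-37 + 42\right) - 18 \left(1 + 2\right) = 125 \cdot 5 - 54 = 625 - 54 = 571$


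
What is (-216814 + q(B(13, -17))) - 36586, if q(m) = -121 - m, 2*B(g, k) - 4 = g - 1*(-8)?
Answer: -507067/2 ≈ -2.5353e+5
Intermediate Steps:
B(g, k) = 6 + g/2 (B(g, k) = 2 + (g - 1*(-8))/2 = 2 + (g + 8)/2 = 2 + (8 + g)/2 = 2 + (4 + g/2) = 6 + g/2)
(-216814 + q(B(13, -17))) - 36586 = (-216814 + (-121 - (6 + (1/2)*13))) - 36586 = (-216814 + (-121 - (6 + 13/2))) - 36586 = (-216814 + (-121 - 1*25/2)) - 36586 = (-216814 + (-121 - 25/2)) - 36586 = (-216814 - 267/2) - 36586 = -433895/2 - 36586 = -507067/2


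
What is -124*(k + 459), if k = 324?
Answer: -97092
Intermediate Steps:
-124*(k + 459) = -124*(324 + 459) = -124*783 = -97092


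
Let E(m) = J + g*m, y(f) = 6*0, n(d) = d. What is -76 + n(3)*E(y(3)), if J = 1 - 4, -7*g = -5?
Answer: -85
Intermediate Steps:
g = 5/7 (g = -1/7*(-5) = 5/7 ≈ 0.71429)
y(f) = 0
J = -3
E(m) = -3 + 5*m/7
-76 + n(3)*E(y(3)) = -76 + 3*(-3 + (5/7)*0) = -76 + 3*(-3 + 0) = -76 + 3*(-3) = -76 - 9 = -85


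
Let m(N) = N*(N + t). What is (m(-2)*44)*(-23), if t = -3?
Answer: -10120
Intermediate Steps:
m(N) = N*(-3 + N) (m(N) = N*(N - 3) = N*(-3 + N))
(m(-2)*44)*(-23) = (-2*(-3 - 2)*44)*(-23) = (-2*(-5)*44)*(-23) = (10*44)*(-23) = 440*(-23) = -10120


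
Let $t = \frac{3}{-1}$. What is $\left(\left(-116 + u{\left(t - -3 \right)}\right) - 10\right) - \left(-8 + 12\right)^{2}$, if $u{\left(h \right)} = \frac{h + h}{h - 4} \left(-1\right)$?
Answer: $-142$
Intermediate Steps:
$t = -3$ ($t = 3 \left(-1\right) = -3$)
$u{\left(h \right)} = - \frac{2 h}{-4 + h}$ ($u{\left(h \right)} = \frac{2 h}{-4 + h} \left(-1\right) = - \frac{2 h}{-4 + h}$)
$\left(\left(-116 + u{\left(t - -3 \right)}\right) - 10\right) - \left(-8 + 12\right)^{2} = \left(\left(-116 - \frac{2 \left(-3 - -3\right)}{-4 - 0}\right) - 10\right) - \left(-8 + 12\right)^{2} = \left(\left(-116 - \frac{2 \left(-3 + 3\right)}{-4 + \left(-3 + 3\right)}\right) - 10\right) - 4^{2} = \left(\left(-116 - \frac{0}{-4 + 0}\right) - 10\right) - 16 = \left(\left(-116 - \frac{0}{-4}\right) - 10\right) - 16 = \left(\left(-116 - 0 \left(- \frac{1}{4}\right)\right) - 10\right) - 16 = \left(\left(-116 + 0\right) - 10\right) - 16 = \left(-116 - 10\right) - 16 = -126 - 16 = -142$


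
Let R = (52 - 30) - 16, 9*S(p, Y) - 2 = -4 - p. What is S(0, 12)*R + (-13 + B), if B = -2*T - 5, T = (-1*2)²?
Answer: -82/3 ≈ -27.333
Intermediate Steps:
S(p, Y) = -2/9 - p/9 (S(p, Y) = 2/9 + (-4 - p)/9 = 2/9 + (-4/9 - p/9) = -2/9 - p/9)
R = 6 (R = 22 - 16 = 6)
T = 4 (T = (-2)² = 4)
B = -13 (B = -2*4 - 5 = -8 - 5 = -13)
S(0, 12)*R + (-13 + B) = (-2/9 - ⅑*0)*6 + (-13 - 13) = (-2/9 + 0)*6 - 26 = -2/9*6 - 26 = -4/3 - 26 = -82/3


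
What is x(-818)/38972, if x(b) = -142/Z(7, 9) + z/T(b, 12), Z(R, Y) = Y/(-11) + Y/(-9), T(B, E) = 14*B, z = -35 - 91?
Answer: 159737/79697740 ≈ 0.0020043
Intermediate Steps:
z = -126
Z(R, Y) = -20*Y/99 (Z(R, Y) = Y*(-1/11) + Y*(-⅑) = -Y/11 - Y/9 = -20*Y/99)
x(b) = 781/10 - 9/b (x(b) = -142/((-20/99*9)) - 126*1/(14*b) = -142/(-20/11) - 9/b = -142*(-11/20) - 9/b = 781/10 - 9/b)
x(-818)/38972 = (781/10 - 9/(-818))/38972 = (781/10 - 9*(-1/818))*(1/38972) = (781/10 + 9/818)*(1/38972) = (159737/2045)*(1/38972) = 159737/79697740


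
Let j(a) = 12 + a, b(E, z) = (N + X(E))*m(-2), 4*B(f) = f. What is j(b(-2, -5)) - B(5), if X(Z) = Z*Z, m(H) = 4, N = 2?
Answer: 139/4 ≈ 34.750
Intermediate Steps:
X(Z) = Z²
B(f) = f/4
b(E, z) = 8 + 4*E² (b(E, z) = (2 + E²)*4 = 8 + 4*E²)
j(b(-2, -5)) - B(5) = (12 + (8 + 4*(-2)²)) - 5/4 = (12 + (8 + 4*4)) - 1*5/4 = (12 + (8 + 16)) - 5/4 = (12 + 24) - 5/4 = 36 - 5/4 = 139/4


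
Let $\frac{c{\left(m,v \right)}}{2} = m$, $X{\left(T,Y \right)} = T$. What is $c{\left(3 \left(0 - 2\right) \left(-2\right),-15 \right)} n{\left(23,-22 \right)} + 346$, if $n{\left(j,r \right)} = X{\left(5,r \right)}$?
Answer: $466$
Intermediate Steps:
$c{\left(m,v \right)} = 2 m$
$n{\left(j,r \right)} = 5$
$c{\left(3 \left(0 - 2\right) \left(-2\right),-15 \right)} n{\left(23,-22 \right)} + 346 = 2 \cdot 3 \left(0 - 2\right) \left(-2\right) 5 + 346 = 2 \cdot 3 \left(-2\right) \left(-2\right) 5 + 346 = 2 \left(\left(-6\right) \left(-2\right)\right) 5 + 346 = 2 \cdot 12 \cdot 5 + 346 = 24 \cdot 5 + 346 = 120 + 346 = 466$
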